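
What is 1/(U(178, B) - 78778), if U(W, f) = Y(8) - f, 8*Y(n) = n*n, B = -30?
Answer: -1/78740 ≈ -1.2700e-5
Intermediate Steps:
Y(n) = n²/8 (Y(n) = (n*n)/8 = n²/8)
U(W, f) = 8 - f (U(W, f) = (⅛)*8² - f = (⅛)*64 - f = 8 - f)
1/(U(178, B) - 78778) = 1/((8 - 1*(-30)) - 78778) = 1/((8 + 30) - 78778) = 1/(38 - 78778) = 1/(-78740) = -1/78740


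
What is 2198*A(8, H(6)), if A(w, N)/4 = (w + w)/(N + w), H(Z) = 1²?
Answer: 140672/9 ≈ 15630.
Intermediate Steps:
H(Z) = 1
A(w, N) = 8*w/(N + w) (A(w, N) = 4*((w + w)/(N + w)) = 4*((2*w)/(N + w)) = 4*(2*w/(N + w)) = 8*w/(N + w))
2198*A(8, H(6)) = 2198*(8*8/(1 + 8)) = 2198*(8*8/9) = 2198*(8*8*(⅑)) = 2198*(64/9) = 140672/9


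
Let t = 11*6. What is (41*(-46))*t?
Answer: -124476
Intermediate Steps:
t = 66
(41*(-46))*t = (41*(-46))*66 = -1886*66 = -124476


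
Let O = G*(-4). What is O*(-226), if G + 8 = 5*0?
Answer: -7232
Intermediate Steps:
G = -8 (G = -8 + 5*0 = -8 + 0 = -8)
O = 32 (O = -8*(-4) = 32)
O*(-226) = 32*(-226) = -7232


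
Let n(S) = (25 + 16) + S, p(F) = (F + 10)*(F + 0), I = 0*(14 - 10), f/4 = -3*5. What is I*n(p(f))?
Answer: 0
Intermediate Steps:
f = -60 (f = 4*(-3*5) = 4*(-15) = -60)
I = 0 (I = 0*4 = 0)
p(F) = F*(10 + F) (p(F) = (10 + F)*F = F*(10 + F))
n(S) = 41 + S
I*n(p(f)) = 0*(41 - 60*(10 - 60)) = 0*(41 - 60*(-50)) = 0*(41 + 3000) = 0*3041 = 0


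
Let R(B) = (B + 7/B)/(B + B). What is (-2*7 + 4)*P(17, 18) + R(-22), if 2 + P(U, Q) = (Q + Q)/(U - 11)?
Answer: -38229/968 ≈ -39.493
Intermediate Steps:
R(B) = (B + 7/B)/(2*B) (R(B) = (B + 7/B)/((2*B)) = (B + 7/B)*(1/(2*B)) = (B + 7/B)/(2*B))
P(U, Q) = -2 + 2*Q/(-11 + U) (P(U, Q) = -2 + (Q + Q)/(U - 11) = -2 + (2*Q)/(-11 + U) = -2 + 2*Q/(-11 + U))
(-2*7 + 4)*P(17, 18) + R(-22) = (-2*7 + 4)*(2*(11 + 18 - 1*17)/(-11 + 17)) + (1/2)*(7 + (-22)**2)/(-22)**2 = (-14 + 4)*(2*(11 + 18 - 17)/6) + (1/2)*(1/484)*(7 + 484) = -20*12/6 + (1/2)*(1/484)*491 = -10*4 + 491/968 = -40 + 491/968 = -38229/968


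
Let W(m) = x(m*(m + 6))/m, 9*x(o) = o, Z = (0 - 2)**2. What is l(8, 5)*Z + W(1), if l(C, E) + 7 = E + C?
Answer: 223/9 ≈ 24.778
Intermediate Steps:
l(C, E) = -7 + C + E (l(C, E) = -7 + (E + C) = -7 + (C + E) = -7 + C + E)
Z = 4 (Z = (-2)**2 = 4)
x(o) = o/9
W(m) = 2/3 + m/9 (W(m) = ((m*(m + 6))/9)/m = ((m*(6 + m))/9)/m = (m*(6 + m)/9)/m = 2/3 + m/9)
l(8, 5)*Z + W(1) = (-7 + 8 + 5)*4 + (2/3 + (1/9)*1) = 6*4 + (2/3 + 1/9) = 24 + 7/9 = 223/9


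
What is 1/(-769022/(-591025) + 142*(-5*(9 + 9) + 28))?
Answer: -591025/5202615078 ≈ -0.00011360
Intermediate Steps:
1/(-769022/(-591025) + 142*(-5*(9 + 9) + 28)) = 1/(-769022*(-1/591025) + 142*(-5*18 + 28)) = 1/(769022/591025 + 142*(-90 + 28)) = 1/(769022/591025 + 142*(-62)) = 1/(769022/591025 - 8804) = 1/(-5202615078/591025) = -591025/5202615078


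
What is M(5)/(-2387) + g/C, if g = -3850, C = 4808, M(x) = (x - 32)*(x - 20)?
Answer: -5568595/5738348 ≈ -0.97042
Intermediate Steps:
M(x) = (-32 + x)*(-20 + x)
M(5)/(-2387) + g/C = (640 + 5² - 52*5)/(-2387) - 3850/4808 = (640 + 25 - 260)*(-1/2387) - 3850*1/4808 = 405*(-1/2387) - 1925/2404 = -405/2387 - 1925/2404 = -5568595/5738348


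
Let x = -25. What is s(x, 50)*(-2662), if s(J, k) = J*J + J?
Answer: -1597200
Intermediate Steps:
s(J, k) = J + J**2 (s(J, k) = J**2 + J = J + J**2)
s(x, 50)*(-2662) = -25*(1 - 25)*(-2662) = -25*(-24)*(-2662) = 600*(-2662) = -1597200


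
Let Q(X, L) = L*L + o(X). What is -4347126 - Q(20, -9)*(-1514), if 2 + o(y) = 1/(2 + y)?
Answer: -46501963/11 ≈ -4.2274e+6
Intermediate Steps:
o(y) = -2 + 1/(2 + y)
Q(X, L) = L² + (-3 - 2*X)/(2 + X) (Q(X, L) = L*L + (-3 - 2*X)/(2 + X) = L² + (-3 - 2*X)/(2 + X))
-4347126 - Q(20, -9)*(-1514) = -4347126 - (-3 - 2*20 + (-9)²*(2 + 20))/(2 + 20)*(-1514) = -4347126 - (-3 - 40 + 81*22)/22*(-1514) = -4347126 - (-3 - 40 + 1782)/22*(-1514) = -4347126 - (1/22)*1739*(-1514) = -4347126 - 1739*(-1514)/22 = -4347126 - 1*(-1316423/11) = -4347126 + 1316423/11 = -46501963/11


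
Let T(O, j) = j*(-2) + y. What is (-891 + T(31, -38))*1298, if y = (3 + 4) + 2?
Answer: -1046188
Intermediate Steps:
y = 9 (y = 7 + 2 = 9)
T(O, j) = 9 - 2*j (T(O, j) = j*(-2) + 9 = -2*j + 9 = 9 - 2*j)
(-891 + T(31, -38))*1298 = (-891 + (9 - 2*(-38)))*1298 = (-891 + (9 + 76))*1298 = (-891 + 85)*1298 = -806*1298 = -1046188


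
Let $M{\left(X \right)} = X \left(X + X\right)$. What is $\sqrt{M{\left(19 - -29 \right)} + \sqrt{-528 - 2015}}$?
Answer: $\sqrt{4608 + i \sqrt{2543}} \approx 67.883 + 0.3714 i$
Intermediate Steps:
$M{\left(X \right)} = 2 X^{2}$ ($M{\left(X \right)} = X 2 X = 2 X^{2}$)
$\sqrt{M{\left(19 - -29 \right)} + \sqrt{-528 - 2015}} = \sqrt{2 \left(19 - -29\right)^{2} + \sqrt{-528 - 2015}} = \sqrt{2 \left(19 + 29\right)^{2} + \sqrt{-2543}} = \sqrt{2 \cdot 48^{2} + i \sqrt{2543}} = \sqrt{2 \cdot 2304 + i \sqrt{2543}} = \sqrt{4608 + i \sqrt{2543}}$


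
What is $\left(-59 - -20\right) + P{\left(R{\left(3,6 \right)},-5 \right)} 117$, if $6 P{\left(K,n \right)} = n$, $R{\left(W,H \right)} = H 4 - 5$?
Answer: $- \frac{273}{2} \approx -136.5$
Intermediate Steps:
$R{\left(W,H \right)} = -5 + 4 H$ ($R{\left(W,H \right)} = 4 H - 5 = -5 + 4 H$)
$P{\left(K,n \right)} = \frac{n}{6}$
$\left(-59 - -20\right) + P{\left(R{\left(3,6 \right)},-5 \right)} 117 = \left(-59 - -20\right) + \frac{1}{6} \left(-5\right) 117 = \left(-59 + 20\right) - \frac{195}{2} = -39 - \frac{195}{2} = - \frac{273}{2}$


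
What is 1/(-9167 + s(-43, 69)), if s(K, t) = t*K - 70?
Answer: -1/12204 ≈ -8.1940e-5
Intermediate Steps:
s(K, t) = -70 + K*t (s(K, t) = K*t - 70 = -70 + K*t)
1/(-9167 + s(-43, 69)) = 1/(-9167 + (-70 - 43*69)) = 1/(-9167 + (-70 - 2967)) = 1/(-9167 - 3037) = 1/(-12204) = -1/12204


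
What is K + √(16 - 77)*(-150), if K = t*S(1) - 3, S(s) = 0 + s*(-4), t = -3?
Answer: 9 - 150*I*√61 ≈ 9.0 - 1171.5*I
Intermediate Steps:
S(s) = -4*s (S(s) = 0 - 4*s = -4*s)
K = 9 (K = -(-12) - 3 = -3*(-4) - 3 = 12 - 3 = 9)
K + √(16 - 77)*(-150) = 9 + √(16 - 77)*(-150) = 9 + √(-61)*(-150) = 9 + (I*√61)*(-150) = 9 - 150*I*√61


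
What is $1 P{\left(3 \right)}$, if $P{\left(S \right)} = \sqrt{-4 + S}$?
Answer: $i \approx 1.0 i$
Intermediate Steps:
$1 P{\left(3 \right)} = 1 \sqrt{-4 + 3} = 1 \sqrt{-1} = 1 i = i$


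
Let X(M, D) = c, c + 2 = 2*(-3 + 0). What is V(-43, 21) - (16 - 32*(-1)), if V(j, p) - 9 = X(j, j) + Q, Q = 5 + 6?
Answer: -36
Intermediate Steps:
c = -8 (c = -2 + 2*(-3 + 0) = -2 + 2*(-3) = -2 - 6 = -8)
Q = 11
X(M, D) = -8
V(j, p) = 12 (V(j, p) = 9 + (-8 + 11) = 9 + 3 = 12)
V(-43, 21) - (16 - 32*(-1)) = 12 - (16 - 32*(-1)) = 12 - (16 + 32) = 12 - 1*48 = 12 - 48 = -36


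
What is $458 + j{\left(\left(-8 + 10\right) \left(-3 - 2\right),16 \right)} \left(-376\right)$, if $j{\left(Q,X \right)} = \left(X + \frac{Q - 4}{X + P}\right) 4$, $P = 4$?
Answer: $- \frac{112766}{5} \approx -22553.0$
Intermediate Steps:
$j{\left(Q,X \right)} = 4 X + \frac{4 \left(-4 + Q\right)}{4 + X}$ ($j{\left(Q,X \right)} = \left(X + \frac{Q - 4}{X + 4}\right) 4 = \left(X + \frac{-4 + Q}{4 + X}\right) 4 = 4 X + \frac{4 \left(-4 + Q\right)}{4 + X}$)
$458 + j{\left(\left(-8 + 10\right) \left(-3 - 2\right),16 \right)} \left(-376\right) = 458 + \frac{4 \left(-4 + \left(-8 + 10\right) \left(-3 - 2\right) + 16^{2} + 4 \cdot 16\right)}{4 + 16} \left(-376\right) = 458 + \frac{4 \left(-4 + 2 \left(-5\right) + 256 + 64\right)}{20} \left(-376\right) = 458 + 4 \cdot \frac{1}{20} \left(-4 - 10 + 256 + 64\right) \left(-376\right) = 458 + 4 \cdot \frac{1}{20} \cdot 306 \left(-376\right) = 458 + \frac{306}{5} \left(-376\right) = 458 - \frac{115056}{5} = - \frac{112766}{5}$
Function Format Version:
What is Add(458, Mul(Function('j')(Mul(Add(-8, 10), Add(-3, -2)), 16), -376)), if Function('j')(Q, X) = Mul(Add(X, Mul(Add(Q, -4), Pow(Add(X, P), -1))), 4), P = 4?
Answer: Rational(-112766, 5) ≈ -22553.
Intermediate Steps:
Function('j')(Q, X) = Add(Mul(4, X), Mul(4, Pow(Add(4, X), -1), Add(-4, Q))) (Function('j')(Q, X) = Mul(Add(X, Mul(Add(Q, -4), Pow(Add(X, 4), -1))), 4) = Mul(Add(X, Mul(Add(-4, Q), Pow(Add(4, X), -1))), 4) = Mul(Add(X, Mul(Pow(Add(4, X), -1), Add(-4, Q))), 4) = Add(Mul(4, X), Mul(4, Pow(Add(4, X), -1), Add(-4, Q))))
Add(458, Mul(Function('j')(Mul(Add(-8, 10), Add(-3, -2)), 16), -376)) = Add(458, Mul(Mul(4, Pow(Add(4, 16), -1), Add(-4, Mul(Add(-8, 10), Add(-3, -2)), Pow(16, 2), Mul(4, 16))), -376)) = Add(458, Mul(Mul(4, Pow(20, -1), Add(-4, Mul(2, -5), 256, 64)), -376)) = Add(458, Mul(Mul(4, Rational(1, 20), Add(-4, -10, 256, 64)), -376)) = Add(458, Mul(Mul(4, Rational(1, 20), 306), -376)) = Add(458, Mul(Rational(306, 5), -376)) = Add(458, Rational(-115056, 5)) = Rational(-112766, 5)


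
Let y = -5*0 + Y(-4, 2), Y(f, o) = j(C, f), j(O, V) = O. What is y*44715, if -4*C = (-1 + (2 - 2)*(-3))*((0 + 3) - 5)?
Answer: -44715/2 ≈ -22358.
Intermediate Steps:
C = -½ (C = -(-1 + (2 - 2)*(-3))*((0 + 3) - 5)/4 = -(-1 + 0*(-3))*(3 - 5)/4 = -(-1 + 0)*(-2)/4 = -(-1)*(-2)/4 = -¼*2 = -½ ≈ -0.50000)
Y(f, o) = -½
y = -½ (y = -5*0 - ½ = 0 - ½ = -½ ≈ -0.50000)
y*44715 = -½*44715 = -44715/2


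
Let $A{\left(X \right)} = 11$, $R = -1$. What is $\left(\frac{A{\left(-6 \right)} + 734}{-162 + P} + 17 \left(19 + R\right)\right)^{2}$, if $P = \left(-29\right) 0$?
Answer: $\frac{2384075929}{26244} \approx 90843.0$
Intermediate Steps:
$P = 0$
$\left(\frac{A{\left(-6 \right)} + 734}{-162 + P} + 17 \left(19 + R\right)\right)^{2} = \left(\frac{11 + 734}{-162 + 0} + 17 \left(19 - 1\right)\right)^{2} = \left(\frac{745}{-162} + 17 \cdot 18\right)^{2} = \left(745 \left(- \frac{1}{162}\right) + 306\right)^{2} = \left(- \frac{745}{162} + 306\right)^{2} = \left(\frac{48827}{162}\right)^{2} = \frac{2384075929}{26244}$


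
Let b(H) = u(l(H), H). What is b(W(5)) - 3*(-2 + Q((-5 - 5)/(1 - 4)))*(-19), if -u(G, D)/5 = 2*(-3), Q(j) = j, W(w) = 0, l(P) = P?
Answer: 106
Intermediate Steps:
u(G, D) = 30 (u(G, D) = -10*(-3) = -5*(-6) = 30)
b(H) = 30
b(W(5)) - 3*(-2 + Q((-5 - 5)/(1 - 4)))*(-19) = 30 - 3*(-2 + (-5 - 5)/(1 - 4))*(-19) = 30 - 3*(-2 - 10/(-3))*(-19) = 30 - 3*(-2 - 10*(-⅓))*(-19) = 30 - 3*(-2 + 10/3)*(-19) = 30 - 3*(4/3)*(-19) = 30 - 4*(-19) = 30 - 1*(-76) = 30 + 76 = 106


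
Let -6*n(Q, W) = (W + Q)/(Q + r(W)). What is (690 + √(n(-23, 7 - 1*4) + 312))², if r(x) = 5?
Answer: (6210 + √25257)²/81 ≈ 5.0078e+5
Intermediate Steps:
n(Q, W) = -(Q + W)/(6*(5 + Q)) (n(Q, W) = -(W + Q)/(6*(Q + 5)) = -(Q + W)/(6*(5 + Q)))
(690 + √(n(-23, 7 - 1*4) + 312))² = (690 + √((-1*(-23) - (7 - 1*4))/(6*(5 - 23)) + 312))² = (690 + √((⅙)*(23 - (7 - 4))/(-18) + 312))² = (690 + √((⅙)*(-1/18)*(23 - 1*3) + 312))² = (690 + √((⅙)*(-1/18)*(23 - 3) + 312))² = (690 + √((⅙)*(-1/18)*20 + 312))² = (690 + √(-5/27 + 312))² = (690 + √(8419/27))² = (690 + √25257/9)²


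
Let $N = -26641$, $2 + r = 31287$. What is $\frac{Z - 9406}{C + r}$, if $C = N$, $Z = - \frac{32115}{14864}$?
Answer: $- \frac{139842899}{69028416} \approx -2.0259$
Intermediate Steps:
$r = 31285$ ($r = -2 + 31287 = 31285$)
$Z = - \frac{32115}{14864}$ ($Z = \left(-32115\right) \frac{1}{14864} = - \frac{32115}{14864} \approx -2.1606$)
$C = -26641$
$\frac{Z - 9406}{C + r} = \frac{- \frac{32115}{14864} - 9406}{-26641 + 31285} = - \frac{139842899}{14864 \cdot 4644} = \left(- \frac{139842899}{14864}\right) \frac{1}{4644} = - \frac{139842899}{69028416}$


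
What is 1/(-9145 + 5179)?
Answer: -1/3966 ≈ -0.00025214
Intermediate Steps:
1/(-9145 + 5179) = 1/(-3966) = -1/3966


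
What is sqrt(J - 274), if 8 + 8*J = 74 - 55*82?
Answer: I*sqrt(3318)/2 ≈ 28.801*I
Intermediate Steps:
J = -1111/2 (J = -1 + (74 - 55*82)/8 = -1 + (74 - 4510)/8 = -1 + (1/8)*(-4436) = -1 - 1109/2 = -1111/2 ≈ -555.50)
sqrt(J - 274) = sqrt(-1111/2 - 274) = sqrt(-1659/2) = I*sqrt(3318)/2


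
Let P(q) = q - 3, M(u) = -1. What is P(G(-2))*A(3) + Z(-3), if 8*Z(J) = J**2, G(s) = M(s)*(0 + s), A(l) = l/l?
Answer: 1/8 ≈ 0.12500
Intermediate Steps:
A(l) = 1
G(s) = -s (G(s) = -(0 + s) = -s)
P(q) = -3 + q
Z(J) = J**2/8
P(G(-2))*A(3) + Z(-3) = (-3 - 1*(-2))*1 + (1/8)*(-3)**2 = (-3 + 2)*1 + (1/8)*9 = -1*1 + 9/8 = -1 + 9/8 = 1/8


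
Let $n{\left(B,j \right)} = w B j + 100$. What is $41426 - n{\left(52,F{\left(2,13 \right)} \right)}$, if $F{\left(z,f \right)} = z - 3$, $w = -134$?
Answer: $34358$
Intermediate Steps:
$F{\left(z,f \right)} = -3 + z$
$n{\left(B,j \right)} = 100 - 134 B j$ ($n{\left(B,j \right)} = - 134 B j + 100 = 100 - 134 B j$)
$41426 - n{\left(52,F{\left(2,13 \right)} \right)} = 41426 - \left(100 - 6968 \left(-3 + 2\right)\right) = 41426 - \left(100 - 6968 \left(-1\right)\right) = 41426 - \left(100 + 6968\right) = 41426 - 7068 = 34358$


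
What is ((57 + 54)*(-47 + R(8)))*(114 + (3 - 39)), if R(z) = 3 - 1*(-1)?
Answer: -372294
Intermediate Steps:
R(z) = 4 (R(z) = 3 + 1 = 4)
((57 + 54)*(-47 + R(8)))*(114 + (3 - 39)) = ((57 + 54)*(-47 + 4))*(114 + (3 - 39)) = (111*(-43))*(114 - 36) = -4773*78 = -372294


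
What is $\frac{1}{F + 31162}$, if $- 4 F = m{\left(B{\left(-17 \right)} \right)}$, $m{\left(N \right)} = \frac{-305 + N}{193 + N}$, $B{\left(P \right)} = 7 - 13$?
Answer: $\frac{748}{23309487} \approx 3.209 \cdot 10^{-5}$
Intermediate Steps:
$B{\left(P \right)} = -6$ ($B{\left(P \right)} = 7 - 13 = -6$)
$m{\left(N \right)} = \frac{-305 + N}{193 + N}$
$F = \frac{311}{748}$ ($F = - \frac{\frac{1}{193 - 6} \left(-305 - 6\right)}{4} = - \frac{\frac{1}{187} \left(-311\right)}{4} = \left(- \frac{1}{4}\right) \left(- \frac{311}{187}\right) = \frac{311}{748} \approx 0.41578$)
$\frac{1}{F + 31162} = \frac{1}{\frac{311}{748} + 31162} = \frac{1}{\frac{23309487}{748}} = \frac{748}{23309487}$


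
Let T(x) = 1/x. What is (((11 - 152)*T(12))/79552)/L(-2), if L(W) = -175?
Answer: 47/55686400 ≈ 8.4401e-7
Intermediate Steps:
T(x) = 1/x
(((11 - 152)*T(12))/79552)/L(-2) = (((11 - 152)/12)/79552)/(-175) = (-141*1/12*(1/79552))*(-1/175) = -47/4*1/79552*(-1/175) = -47/318208*(-1/175) = 47/55686400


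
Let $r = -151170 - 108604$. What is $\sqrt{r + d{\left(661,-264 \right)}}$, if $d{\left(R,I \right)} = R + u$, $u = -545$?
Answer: $i \sqrt{259658} \approx 509.57 i$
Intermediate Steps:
$d{\left(R,I \right)} = -545 + R$ ($d{\left(R,I \right)} = R - 545 = -545 + R$)
$r = -259774$ ($r = -151170 - 108604 = -259774$)
$\sqrt{r + d{\left(661,-264 \right)}} = \sqrt{-259774 + \left(-545 + 661\right)} = \sqrt{-259774 + 116} = \sqrt{-259658} = i \sqrt{259658}$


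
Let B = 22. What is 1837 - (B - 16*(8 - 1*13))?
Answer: 1735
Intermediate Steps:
1837 - (B - 16*(8 - 1*13)) = 1837 - (22 - 16*(8 - 1*13)) = 1837 - (22 - 16*(8 - 13)) = 1837 - (22 - 16*(-5)) = 1837 - (22 + 80) = 1837 - 1*102 = 1837 - 102 = 1735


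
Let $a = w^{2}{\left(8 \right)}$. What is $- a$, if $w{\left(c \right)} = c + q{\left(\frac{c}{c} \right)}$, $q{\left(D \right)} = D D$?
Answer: $-81$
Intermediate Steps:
$q{\left(D \right)} = D^{2}$
$w{\left(c \right)} = 1 + c$ ($w{\left(c \right)} = c + \left(\frac{c}{c}\right)^{2} = c + 1^{2} = c + 1 = 1 + c$)
$a = 81$ ($a = \left(1 + 8\right)^{2} = 9^{2} = 81$)
$- a = \left(-1\right) 81 = -81$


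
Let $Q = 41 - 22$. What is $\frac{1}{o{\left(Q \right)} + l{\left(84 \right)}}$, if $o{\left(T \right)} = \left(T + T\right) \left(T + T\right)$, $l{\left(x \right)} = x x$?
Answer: $\frac{1}{8500} \approx 0.00011765$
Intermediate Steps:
$Q = 19$ ($Q = 41 - 22 = 19$)
$l{\left(x \right)} = x^{2}$
$o{\left(T \right)} = 4 T^{2}$ ($o{\left(T \right)} = 2 T 2 T = 4 T^{2}$)
$\frac{1}{o{\left(Q \right)} + l{\left(84 \right)}} = \frac{1}{4 \cdot 19^{2} + 84^{2}} = \frac{1}{4 \cdot 361 + 7056} = \frac{1}{1444 + 7056} = \frac{1}{8500}$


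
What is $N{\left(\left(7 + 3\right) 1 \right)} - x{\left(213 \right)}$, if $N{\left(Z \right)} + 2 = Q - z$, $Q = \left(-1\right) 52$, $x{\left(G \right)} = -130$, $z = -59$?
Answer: $135$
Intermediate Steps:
$Q = -52$
$N{\left(Z \right)} = 5$ ($N{\left(Z \right)} = -2 - -7 = -2 + \left(-52 + 59\right) = -2 + 7 = 5$)
$N{\left(\left(7 + 3\right) 1 \right)} - x{\left(213 \right)} = 5 - -130 = 5 + 130 = 135$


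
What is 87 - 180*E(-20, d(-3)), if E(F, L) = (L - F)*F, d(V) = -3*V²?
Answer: -25113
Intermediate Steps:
E(F, L) = F*(L - F)
87 - 180*E(-20, d(-3)) = 87 - (-3600)*(-3*(-3)² - 1*(-20)) = 87 - (-3600)*(-3*9 + 20) = 87 - (-3600)*(-27 + 20) = 87 - (-3600)*(-7) = 87 - 180*140 = 87 - 25200 = -25113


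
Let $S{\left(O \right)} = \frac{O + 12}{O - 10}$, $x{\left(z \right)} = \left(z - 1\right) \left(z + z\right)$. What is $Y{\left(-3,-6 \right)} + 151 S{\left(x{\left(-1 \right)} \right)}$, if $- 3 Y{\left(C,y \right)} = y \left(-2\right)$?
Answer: $- \frac{1220}{3} \approx -406.67$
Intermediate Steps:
$x{\left(z \right)} = 2 z \left(-1 + z\right)$ ($x{\left(z \right)} = \left(-1 + z\right) 2 z = 2 z \left(-1 + z\right)$)
$Y{\left(C,y \right)} = \frac{2 y}{3}$ ($Y{\left(C,y \right)} = - \frac{y \left(-2\right)}{3} = - \frac{\left(-2\right) y}{3} = \frac{2 y}{3}$)
$S{\left(O \right)} = \frac{12 + O}{-10 + O}$
$Y{\left(-3,-6 \right)} + 151 S{\left(x{\left(-1 \right)} \right)} = \frac{2}{3} \left(-6\right) + 151 \frac{12 + 2 \left(-1\right) \left(-1 - 1\right)}{-10 + 2 \left(-1\right) \left(-1 - 1\right)} = -4 + 151 \frac{12 + 2 \left(-1\right) \left(-2\right)}{-10 + 2 \left(-1\right) \left(-2\right)} = -4 + 151 \frac{12 + 4}{-10 + 4} = -4 + 151 \frac{1}{-6} \cdot 16 = -4 + 151 \left(\left(- \frac{1}{6}\right) 16\right) = -4 + 151 \left(- \frac{8}{3}\right) = -4 - \frac{1208}{3} = - \frac{1220}{3}$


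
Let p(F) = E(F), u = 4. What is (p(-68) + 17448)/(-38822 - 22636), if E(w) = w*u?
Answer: -8588/30729 ≈ -0.27948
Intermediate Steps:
E(w) = 4*w (E(w) = w*4 = 4*w)
p(F) = 4*F
(p(-68) + 17448)/(-38822 - 22636) = (4*(-68) + 17448)/(-38822 - 22636) = (-272 + 17448)/(-61458) = 17176*(-1/61458) = -8588/30729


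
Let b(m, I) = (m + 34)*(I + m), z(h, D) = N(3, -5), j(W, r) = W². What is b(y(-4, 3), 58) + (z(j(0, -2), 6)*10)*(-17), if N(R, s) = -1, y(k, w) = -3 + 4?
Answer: 2235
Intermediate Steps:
y(k, w) = 1
z(h, D) = -1
b(m, I) = (34 + m)*(I + m)
b(y(-4, 3), 58) + (z(j(0, -2), 6)*10)*(-17) = (1² + 34*58 + 34*1 + 58*1) - 1*10*(-17) = (1 + 1972 + 34 + 58) - 10*(-17) = 2065 + 170 = 2235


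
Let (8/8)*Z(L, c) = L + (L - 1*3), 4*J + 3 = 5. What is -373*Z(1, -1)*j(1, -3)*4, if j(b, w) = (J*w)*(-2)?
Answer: 4476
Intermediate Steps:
J = 1/2 (J = -3/4 + (1/4)*5 = -3/4 + 5/4 = 1/2 ≈ 0.50000)
Z(L, c) = -3 + 2*L (Z(L, c) = L + (L - 1*3) = L + (L - 3) = L + (-3 + L) = -3 + 2*L)
j(b, w) = -w (j(b, w) = (w/2)*(-2) = -w)
-373*Z(1, -1)*j(1, -3)*4 = -373*(-3 + 2*1)*(-1*(-3))*4 = -373*(-3 + 2)*3*4 = -373*(-1*3)*4 = -(-1119)*4 = -373*(-12) = 4476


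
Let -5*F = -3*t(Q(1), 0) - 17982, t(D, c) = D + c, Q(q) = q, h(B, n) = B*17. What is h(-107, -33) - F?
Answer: -5416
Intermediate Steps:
h(B, n) = 17*B
F = 3597 (F = -(-3*(1 + 0) - 17982)/5 = -(-3*1 - 17982)/5 = -(-3 - 17982)/5 = -⅕*(-17985) = 3597)
h(-107, -33) - F = 17*(-107) - 1*3597 = -1819 - 3597 = -5416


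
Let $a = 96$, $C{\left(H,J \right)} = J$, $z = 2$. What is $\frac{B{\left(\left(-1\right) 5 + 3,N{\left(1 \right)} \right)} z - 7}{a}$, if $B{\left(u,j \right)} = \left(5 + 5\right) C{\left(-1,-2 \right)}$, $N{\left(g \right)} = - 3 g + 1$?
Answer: $- \frac{47}{96} \approx -0.48958$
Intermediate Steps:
$N{\left(g \right)} = 1 - 3 g$
$B{\left(u,j \right)} = -20$ ($B{\left(u,j \right)} = \left(5 + 5\right) \left(-2\right) = 10 \left(-2\right) = -20$)
$\frac{B{\left(\left(-1\right) 5 + 3,N{\left(1 \right)} \right)} z - 7}{a} = \frac{\left(-20\right) 2 - 7}{96} = \left(-40 - 7\right) \frac{1}{96} = \left(-47\right) \frac{1}{96} = - \frac{47}{96}$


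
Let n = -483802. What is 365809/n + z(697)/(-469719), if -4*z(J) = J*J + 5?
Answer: -18844665244/37875165273 ≈ -0.49755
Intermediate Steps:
z(J) = -5/4 - J²/4 (z(J) = -(J*J + 5)/4 = -(J² + 5)/4 = -(5 + J²)/4 = -5/4 - J²/4)
365809/n + z(697)/(-469719) = 365809/(-483802) + (-5/4 - ¼*697²)/(-469719) = 365809*(-1/483802) + (-5/4 - ¼*485809)*(-1/469719) = -365809/483802 + (-5/4 - 485809/4)*(-1/469719) = -365809/483802 - 242907/2*(-1/469719) = -365809/483802 + 80969/313146 = -18844665244/37875165273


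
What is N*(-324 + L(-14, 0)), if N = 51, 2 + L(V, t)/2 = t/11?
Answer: -16728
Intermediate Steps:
L(V, t) = -4 + 2*t/11 (L(V, t) = -4 + 2*(t/11) = -4 + 2*t/11)
N*(-324 + L(-14, 0)) = 51*(-324 + (-4 + (2/11)*0)) = 51*(-324 + (-4 + 0)) = 51*(-324 - 4) = 51*(-328) = -16728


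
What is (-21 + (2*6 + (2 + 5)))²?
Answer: 4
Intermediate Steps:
(-21 + (2*6 + (2 + 5)))² = (-21 + (12 + 7))² = (-21 + 19)² = (-2)² = 4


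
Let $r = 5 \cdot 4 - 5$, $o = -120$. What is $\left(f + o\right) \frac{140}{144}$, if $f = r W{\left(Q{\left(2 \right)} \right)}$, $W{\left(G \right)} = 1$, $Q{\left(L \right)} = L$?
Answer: $- \frac{1225}{12} \approx -102.08$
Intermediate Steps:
$r = 15$ ($r = 20 - 5 = 15$)
$f = 15$ ($f = 15 \cdot 1 = 15$)
$\left(f + o\right) \frac{140}{144} = \left(15 - 120\right) \frac{140}{144} = - 105 \cdot 140 \cdot \frac{1}{144} = \left(-105\right) \frac{35}{36} = - \frac{1225}{12}$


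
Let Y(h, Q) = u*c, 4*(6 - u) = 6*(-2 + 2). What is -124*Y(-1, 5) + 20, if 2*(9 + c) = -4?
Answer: 8204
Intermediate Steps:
c = -11 (c = -9 + (½)*(-4) = -9 - 2 = -11)
u = 6 (u = 6 - 3*(-2 + 2)/2 = 6 - 3*0/2 = 6 - ¼*0 = 6 + 0 = 6)
Y(h, Q) = -66 (Y(h, Q) = 6*(-11) = -66)
-124*Y(-1, 5) + 20 = -124*(-66) + 20 = 8184 + 20 = 8204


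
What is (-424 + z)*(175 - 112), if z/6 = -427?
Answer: -188118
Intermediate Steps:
z = -2562 (z = 6*(-427) = -2562)
(-424 + z)*(175 - 112) = (-424 - 2562)*(175 - 112) = -2986*63 = -188118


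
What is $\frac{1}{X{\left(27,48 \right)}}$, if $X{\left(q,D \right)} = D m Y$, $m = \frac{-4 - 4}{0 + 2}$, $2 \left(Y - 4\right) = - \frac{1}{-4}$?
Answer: $- \frac{1}{792} \approx -0.0012626$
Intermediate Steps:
$Y = \frac{33}{8}$ ($Y = 4 + \frac{\left(-1\right) \frac{1}{-4}}{2} = 4 + \frac{\left(-1\right) \left(- \frac{1}{4}\right)}{2} = 4 + \frac{1}{2} \cdot \frac{1}{4} = 4 + \frac{1}{8} = \frac{33}{8} \approx 4.125$)
$m = -4$ ($m = - \frac{8}{2} = \left(-8\right) \frac{1}{2} = -4$)
$X{\left(q,D \right)} = - \frac{33 D}{2}$ ($X{\left(q,D \right)} = D \left(-4\right) \frac{33}{8} = - 4 D \frac{33}{8} = - \frac{33 D}{2}$)
$\frac{1}{X{\left(27,48 \right)}} = \frac{1}{\left(- \frac{33}{2}\right) 48} = \frac{1}{-792} = - \frac{1}{792}$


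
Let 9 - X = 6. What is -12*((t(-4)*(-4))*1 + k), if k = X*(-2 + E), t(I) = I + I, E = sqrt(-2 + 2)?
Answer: -312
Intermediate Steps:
X = 3 (X = 9 - 1*6 = 9 - 6 = 3)
E = 0 (E = sqrt(0) = 0)
t(I) = 2*I
k = -6 (k = 3*(-2 + 0) = 3*(-2) = -6)
-12*((t(-4)*(-4))*1 + k) = -12*(((2*(-4))*(-4))*1 - 6) = -12*(-8*(-4)*1 - 6) = -12*(32*1 - 6) = -12*(32 - 6) = -12*26 = -312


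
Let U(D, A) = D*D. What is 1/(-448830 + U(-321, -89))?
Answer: -1/345789 ≈ -2.8919e-6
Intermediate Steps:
U(D, A) = D²
1/(-448830 + U(-321, -89)) = 1/(-448830 + (-321)²) = 1/(-448830 + 103041) = 1/(-345789) = -1/345789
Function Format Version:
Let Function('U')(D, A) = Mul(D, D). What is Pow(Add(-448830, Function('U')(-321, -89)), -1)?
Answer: Rational(-1, 345789) ≈ -2.8919e-6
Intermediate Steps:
Function('U')(D, A) = Pow(D, 2)
Pow(Add(-448830, Function('U')(-321, -89)), -1) = Pow(Add(-448830, Pow(-321, 2)), -1) = Pow(Add(-448830, 103041), -1) = Pow(-345789, -1) = Rational(-1, 345789)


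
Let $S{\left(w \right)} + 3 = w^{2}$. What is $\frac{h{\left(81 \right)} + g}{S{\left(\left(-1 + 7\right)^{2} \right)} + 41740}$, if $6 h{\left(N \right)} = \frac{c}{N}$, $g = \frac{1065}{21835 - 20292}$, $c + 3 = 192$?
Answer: $\frac{29971}{1195198542} \approx 2.5076 \cdot 10^{-5}$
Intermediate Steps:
$c = 189$ ($c = -3 + 192 = 189$)
$g = \frac{1065}{1543}$ ($g = \frac{1065}{21835 - 20292} = \frac{1065}{1543} \approx 0.69021$)
$h{\left(N \right)} = \frac{63}{2 N}$ ($h{\left(N \right)} = \frac{189 \frac{1}{N}}{6} = \frac{63}{2 N}$)
$S{\left(w \right)} = -3 + w^{2}$
$\frac{h{\left(81 \right)} + g}{S{\left(\left(-1 + 7\right)^{2} \right)} + 41740} = \frac{\frac{63}{2 \cdot 81} + \frac{1065}{1543}}{\left(-3 + \left(\left(-1 + 7\right)^{2}\right)^{2}\right) + 41740} = \frac{\frac{63}{2} \cdot \frac{1}{81} + \frac{1065}{1543}}{\left(-3 + \left(6^{2}\right)^{2}\right) + 41740} = \frac{\frac{7}{18} + \frac{1065}{1543}}{\left(-3 + 36^{2}\right) + 41740} = \frac{29971}{27774 \left(\left(-3 + 1296\right) + 41740\right)} = \frac{29971}{27774 \left(1293 + 41740\right)} = \frac{29971}{27774 \cdot 43033} = \frac{29971}{27774} \cdot \frac{1}{43033} = \frac{29971}{1195198542}$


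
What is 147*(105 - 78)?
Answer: 3969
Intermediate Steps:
147*(105 - 78) = 147*27 = 3969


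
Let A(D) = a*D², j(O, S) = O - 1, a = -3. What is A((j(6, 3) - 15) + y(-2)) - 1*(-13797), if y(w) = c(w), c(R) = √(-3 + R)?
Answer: 13512 + 60*I*√5 ≈ 13512.0 + 134.16*I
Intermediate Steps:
j(O, S) = -1 + O
y(w) = √(-3 + w)
A(D) = -3*D²
A((j(6, 3) - 15) + y(-2)) - 1*(-13797) = -3*(((-1 + 6) - 15) + √(-3 - 2))² - 1*(-13797) = -3*((5 - 15) + √(-5))² + 13797 = -3*(-10 + I*√5)² + 13797 = 13797 - 3*(-10 + I*√5)²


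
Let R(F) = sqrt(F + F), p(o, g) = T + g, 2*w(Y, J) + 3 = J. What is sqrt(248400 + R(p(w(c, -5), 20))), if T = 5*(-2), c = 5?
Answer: sqrt(248400 + 2*sqrt(5)) ≈ 498.40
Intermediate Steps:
T = -10
w(Y, J) = -3/2 + J/2
p(o, g) = -10 + g
R(F) = sqrt(2)*sqrt(F) (R(F) = sqrt(2*F) = sqrt(2)*sqrt(F))
sqrt(248400 + R(p(w(c, -5), 20))) = sqrt(248400 + sqrt(2)*sqrt(-10 + 20)) = sqrt(248400 + sqrt(2)*sqrt(10)) = sqrt(248400 + 2*sqrt(5))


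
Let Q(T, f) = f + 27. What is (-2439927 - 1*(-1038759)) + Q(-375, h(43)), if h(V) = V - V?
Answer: -1401141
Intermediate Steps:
h(V) = 0
Q(T, f) = 27 + f
(-2439927 - 1*(-1038759)) + Q(-375, h(43)) = (-2439927 - 1*(-1038759)) + (27 + 0) = (-2439927 + 1038759) + 27 = -1401168 + 27 = -1401141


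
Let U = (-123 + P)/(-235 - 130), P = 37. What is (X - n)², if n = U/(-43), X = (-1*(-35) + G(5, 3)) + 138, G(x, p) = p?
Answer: 4127034564/133225 ≈ 30978.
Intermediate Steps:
U = 86/365 (U = (-123 + 37)/(-235 - 130) = -86/(-365) = -86*(-1/365) = 86/365 ≈ 0.23562)
X = 176 (X = (-1*(-35) + 3) + 138 = (35 + 3) + 138 = 38 + 138 = 176)
n = -2/365 (n = (86/365)/(-43) = (86/365)*(-1/43) = -2/365 ≈ -0.0054795)
(X - n)² = (176 - 1*(-2/365))² = (176 + 2/365)² = (64242/365)² = 4127034564/133225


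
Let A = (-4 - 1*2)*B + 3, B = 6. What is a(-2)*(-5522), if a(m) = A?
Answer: 182226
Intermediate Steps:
A = -33 (A = (-4 - 1*2)*6 + 3 = (-4 - 2)*6 + 3 = -6*6 + 3 = -36 + 3 = -33)
a(m) = -33
a(-2)*(-5522) = -33*(-5522) = 182226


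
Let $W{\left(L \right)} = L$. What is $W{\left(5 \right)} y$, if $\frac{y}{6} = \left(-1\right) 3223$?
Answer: $-96690$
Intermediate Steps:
$y = -19338$ ($y = 6 \left(\left(-1\right) 3223\right) = 6 \left(-3223\right) = -19338$)
$W{\left(5 \right)} y = 5 \left(-19338\right) = -96690$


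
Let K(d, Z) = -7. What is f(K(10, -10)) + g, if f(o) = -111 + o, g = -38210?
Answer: -38328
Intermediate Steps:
f(K(10, -10)) + g = (-111 - 7) - 38210 = -118 - 38210 = -38328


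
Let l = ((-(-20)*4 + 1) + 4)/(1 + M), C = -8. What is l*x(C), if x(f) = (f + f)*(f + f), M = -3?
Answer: -10880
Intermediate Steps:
x(f) = 4*f² (x(f) = (2*f)*(2*f) = 4*f²)
l = -85/2 (l = ((-(-20)*4 + 1) + 4)/(1 - 3) = ((-5*(-16) + 1) + 4)/(-2) = ((80 + 1) + 4)*(-½) = (81 + 4)*(-½) = 85*(-½) = -85/2 ≈ -42.500)
l*x(C) = -170*(-8)² = -170*64 = -85/2*256 = -10880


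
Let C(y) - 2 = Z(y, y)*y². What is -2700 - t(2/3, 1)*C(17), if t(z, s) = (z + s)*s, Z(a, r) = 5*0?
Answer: -8110/3 ≈ -2703.3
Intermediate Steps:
Z(a, r) = 0
t(z, s) = s*(s + z) (t(z, s) = (s + z)*s = s*(s + z))
C(y) = 2 (C(y) = 2 + 0*y² = 2 + 0 = 2)
-2700 - t(2/3, 1)*C(17) = -2700 - 1*(1 + 2/3)*2 = -2700 - 1*(1 + 2*(⅓))*2 = -2700 - 1*(1 + ⅔)*2 = -2700 - 1*(5/3)*2 = -2700 - 5*2/3 = -2700 - 1*10/3 = -2700 - 10/3 = -8110/3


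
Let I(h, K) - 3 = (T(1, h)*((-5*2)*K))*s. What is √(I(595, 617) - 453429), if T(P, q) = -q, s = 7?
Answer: 4*√1577789 ≈ 5024.4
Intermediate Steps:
I(h, K) = 3 + 70*K*h (I(h, K) = 3 + ((-h)*((-5*2)*K))*7 = 3 + ((-h)*(-10*K))*7 = 3 + (10*K*h)*7 = 3 + 70*K*h)
√(I(595, 617) - 453429) = √((3 + 70*617*595) - 453429) = √((3 + 25698050) - 453429) = √(25698053 - 453429) = √25244624 = 4*√1577789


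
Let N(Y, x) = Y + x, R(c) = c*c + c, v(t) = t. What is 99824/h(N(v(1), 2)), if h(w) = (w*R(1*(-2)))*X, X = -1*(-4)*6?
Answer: 6239/9 ≈ 693.22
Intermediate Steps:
R(c) = c + c**2 (R(c) = c**2 + c = c + c**2)
X = 24 (X = 4*6 = 24)
h(w) = 48*w (h(w) = (w*((1*(-2))*(1 + 1*(-2))))*24 = (w*(-2*(1 - 2)))*24 = (w*(-2*(-1)))*24 = (w*2)*24 = (2*w)*24 = 48*w)
99824/h(N(v(1), 2)) = 99824/((48*(1 + 2))) = 99824/((48*3)) = 99824/144 = 99824*(1/144) = 6239/9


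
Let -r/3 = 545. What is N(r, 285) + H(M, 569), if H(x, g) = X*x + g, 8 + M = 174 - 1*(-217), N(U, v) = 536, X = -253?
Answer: -95794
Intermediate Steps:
r = -1635 (r = -3*545 = -1635)
M = 383 (M = -8 + (174 - 1*(-217)) = -8 + (174 + 217) = -8 + 391 = 383)
H(x, g) = g - 253*x (H(x, g) = -253*x + g = g - 253*x)
N(r, 285) + H(M, 569) = 536 + (569 - 253*383) = 536 + (569 - 96899) = 536 - 96330 = -95794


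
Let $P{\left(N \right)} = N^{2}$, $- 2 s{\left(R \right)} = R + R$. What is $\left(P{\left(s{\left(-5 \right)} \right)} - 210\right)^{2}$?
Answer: $34225$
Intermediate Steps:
$s{\left(R \right)} = - R$ ($s{\left(R \right)} = - \frac{R + R}{2} = - \frac{2 R}{2} = - R$)
$\left(P{\left(s{\left(-5 \right)} \right)} - 210\right)^{2} = \left(\left(\left(-1\right) \left(-5\right)\right)^{2} - 210\right)^{2} = \left(5^{2} - 210\right)^{2} = \left(25 - 210\right)^{2} = \left(-185\right)^{2} = 34225$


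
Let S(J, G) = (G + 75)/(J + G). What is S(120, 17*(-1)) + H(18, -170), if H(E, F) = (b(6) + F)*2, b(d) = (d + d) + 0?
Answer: -32490/103 ≈ -315.44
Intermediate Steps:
b(d) = 2*d (b(d) = 2*d + 0 = 2*d)
H(E, F) = 24 + 2*F (H(E, F) = (2*6 + F)*2 = (12 + F)*2 = 24 + 2*F)
S(J, G) = (75 + G)/(G + J)
S(120, 17*(-1)) + H(18, -170) = (75 + 17*(-1))/(17*(-1) + 120) + (24 + 2*(-170)) = (75 - 17)/(-17 + 120) + (24 - 340) = 58/103 - 316 = -32490/103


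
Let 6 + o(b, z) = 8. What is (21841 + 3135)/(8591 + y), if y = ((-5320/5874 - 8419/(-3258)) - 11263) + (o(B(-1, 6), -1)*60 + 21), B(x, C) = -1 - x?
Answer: -11380428576/1152496943 ≈ -9.8746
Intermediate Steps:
o(b, z) = 2 (o(b, z) = -6 + 8 = 2)
y = -35469177563/3189582 (y = ((-5320/5874 - 8419/(-3258)) - 11263) + (2*60 + 21) = ((-5320*1/5874 - 8419*(-1/3258)) - 11263) + (120 + 21) = ((-2660/2937 + 8419/3258) - 11263) + 141 = (5353441/3189582 - 11263) + 141 = -35918908625/3189582 + 141 = -35469177563/3189582 ≈ -11120.)
(21841 + 3135)/(8591 + y) = (21841 + 3135)/(8591 - 35469177563/3189582) = 24976/(-8067478601/3189582) = 24976*(-3189582/8067478601) = -11380428576/1152496943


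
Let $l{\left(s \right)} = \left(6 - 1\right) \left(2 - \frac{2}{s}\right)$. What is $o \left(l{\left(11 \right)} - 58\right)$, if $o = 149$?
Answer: $- \frac{80162}{11} \approx -7287.5$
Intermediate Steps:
$l{\left(s \right)} = 10 - \frac{10}{s}$ ($l{\left(s \right)} = 5 \left(2 - \frac{2}{s}\right) = 10 - \frac{10}{s}$)
$o \left(l{\left(11 \right)} - 58\right) = 149 \left(\left(10 - \frac{10}{11}\right) - 58\right) = 149 \left(\frac{100}{11} - 58\right) = 149 \left(- \frac{538}{11}\right) = - \frac{80162}{11}$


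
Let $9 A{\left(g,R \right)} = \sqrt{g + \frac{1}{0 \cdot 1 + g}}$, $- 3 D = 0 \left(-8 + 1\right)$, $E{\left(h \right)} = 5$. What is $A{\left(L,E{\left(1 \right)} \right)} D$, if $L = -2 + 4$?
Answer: $0$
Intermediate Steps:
$D = 0$ ($D = - \frac{0 \left(-8 + 1\right)}{3} = - \frac{0 \left(-7\right)}{3} = \left(- \frac{1}{3}\right) 0 = 0$)
$L = 2$
$A{\left(g,R \right)} = \frac{\sqrt{g + \frac{1}{g}}}{9}$ ($A{\left(g,R \right)} = \frac{\sqrt{g + \frac{1}{0 \cdot 1 + g}}}{9} = \frac{\sqrt{g + \frac{1}{0 + g}}}{9} = \frac{\sqrt{g + \frac{1}{g}}}{9}$)
$A{\left(L,E{\left(1 \right)} \right)} D = \frac{\sqrt{2 + \frac{1}{2}}}{9} \cdot 0 = \frac{\sqrt{\frac{5}{2}}}{9} \cdot 0 = \frac{\frac{1}{2} \sqrt{10}}{9} \cdot 0 = \frac{\sqrt{10}}{18} \cdot 0 = 0$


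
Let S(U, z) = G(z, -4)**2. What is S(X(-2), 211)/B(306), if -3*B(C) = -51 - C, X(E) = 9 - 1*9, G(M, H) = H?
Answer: 16/119 ≈ 0.13445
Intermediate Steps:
X(E) = 0 (X(E) = 9 - 9 = 0)
B(C) = 17 + C/3 (B(C) = -(-51 - C)/3 = 17 + C/3)
S(U, z) = 16 (S(U, z) = (-4)**2 = 16)
S(X(-2), 211)/B(306) = 16/(17 + (1/3)*306) = 16/(17 + 102) = 16/119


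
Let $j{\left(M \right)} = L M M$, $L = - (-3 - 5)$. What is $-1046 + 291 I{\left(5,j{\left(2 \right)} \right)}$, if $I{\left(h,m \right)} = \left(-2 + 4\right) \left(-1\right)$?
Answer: $-1628$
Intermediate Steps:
$L = 8$ ($L = \left(-1\right) \left(-8\right) = 8$)
$j{\left(M \right)} = 8 M^{2}$ ($j{\left(M \right)} = 8 M M = 8 M^{2}$)
$I{\left(h,m \right)} = -2$ ($I{\left(h,m \right)} = 2 \left(-1\right) = -2$)
$-1046 + 291 I{\left(5,j{\left(2 \right)} \right)} = -1046 + 291 \left(-2\right) = -1046 - 582 = -1628$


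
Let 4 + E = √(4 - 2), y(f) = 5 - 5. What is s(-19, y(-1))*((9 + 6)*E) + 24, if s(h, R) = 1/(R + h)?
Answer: 516/19 - 15*√2/19 ≈ 26.041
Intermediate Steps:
y(f) = 0
E = -4 + √2 (E = -4 + √(4 - 2) = -4 + √2 ≈ -2.5858)
s(-19, y(-1))*((9 + 6)*E) + 24 = ((9 + 6)*(-4 + √2))/(0 - 19) + 24 = (15*(-4 + √2))/(-19) + 24 = -(-60 + 15*√2)/19 + 24 = (60/19 - 15*√2/19) + 24 = 516/19 - 15*√2/19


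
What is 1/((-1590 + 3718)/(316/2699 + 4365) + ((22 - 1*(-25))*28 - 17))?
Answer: 11781451/15309848321 ≈ 0.00076953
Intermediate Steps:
1/((-1590 + 3718)/(316/2699 + 4365) + ((22 - 1*(-25))*28 - 17)) = 1/(2128/(316*(1/2699) + 4365) + ((22 + 25)*28 - 17)) = 1/(2128/(316/2699 + 4365) + (47*28 - 17)) = 1/(2128/(11781451/2699) + (1316 - 17)) = 1/(2128*(2699/11781451) + 1299) = 1/(5743472/11781451 + 1299) = 1/(15309848321/11781451) = 11781451/15309848321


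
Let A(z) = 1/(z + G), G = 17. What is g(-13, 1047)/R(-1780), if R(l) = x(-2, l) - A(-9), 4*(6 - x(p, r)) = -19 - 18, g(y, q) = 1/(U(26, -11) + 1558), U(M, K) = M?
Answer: 1/23958 ≈ 4.1740e-5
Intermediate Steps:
g(y, q) = 1/1584 (g(y, q) = 1/(26 + 1558) = 1/1584)
x(p, r) = 61/4 (x(p, r) = 6 - (-19 - 18)/4 = 6 - 1/4*(-37) = 6 + 37/4 = 61/4)
A(z) = 1/(17 + z) (A(z) = 1/(z + 17) = 1/(17 + z))
R(l) = 121/8 (R(l) = 61/4 - 1/(17 - 9) = 61/4 - 1/8 = 121/8)
g(-13, 1047)/R(-1780) = 1/(1584*(121/8)) = (1/1584)*(8/121) = 1/23958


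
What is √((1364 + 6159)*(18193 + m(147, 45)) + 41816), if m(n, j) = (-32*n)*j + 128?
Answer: I*√1454597941 ≈ 38139.0*I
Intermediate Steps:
m(n, j) = 128 - 32*j*n (m(n, j) = -32*j*n + 128 = 128 - 32*j*n)
√((1364 + 6159)*(18193 + m(147, 45)) + 41816) = √((1364 + 6159)*(18193 + (128 - 32*45*147)) + 41816) = √(7523*(18193 + (128 - 211680)) + 41816) = √(7523*(18193 - 211552) + 41816) = √(7523*(-193359) + 41816) = √(-1454639757 + 41816) = √(-1454597941) = I*√1454597941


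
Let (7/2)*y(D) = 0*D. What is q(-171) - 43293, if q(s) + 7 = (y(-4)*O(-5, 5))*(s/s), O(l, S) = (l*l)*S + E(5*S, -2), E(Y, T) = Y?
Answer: -43300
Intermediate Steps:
y(D) = 0 (y(D) = 2*(0*D)/7 = (2/7)*0 = 0)
O(l, S) = 5*S + S*l**2 (O(l, S) = (l*l)*S + 5*S = l**2*S + 5*S = S*l**2 + 5*S = 5*S + S*l**2)
q(s) = -7 (q(s) = -7 + (0*(5*(5 + (-5)**2)))*(s/s) = -7 + (0*(5*(5 + 25)))*1 = -7 + (0*(5*30))*1 = -7 + (0*150)*1 = -7 + 0*1 = -7 + 0 = -7)
q(-171) - 43293 = -7 - 43293 = -43300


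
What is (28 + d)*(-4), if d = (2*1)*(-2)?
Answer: -96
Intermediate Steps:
d = -4 (d = 2*(-2) = -4)
(28 + d)*(-4) = (28 - 4)*(-4) = 24*(-4) = -96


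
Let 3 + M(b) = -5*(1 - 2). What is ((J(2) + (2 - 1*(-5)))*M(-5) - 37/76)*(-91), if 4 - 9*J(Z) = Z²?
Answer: -93457/76 ≈ -1229.7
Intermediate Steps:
J(Z) = 4/9 - Z²/9
M(b) = 2 (M(b) = -3 - 5*(1 - 2) = -3 - 5*(-1) = -3 + 5 = 2)
((J(2) + (2 - 1*(-5)))*M(-5) - 37/76)*(-91) = (((4/9 - ⅑*2²) + (2 - 1*(-5)))*2 - 37/76)*(-91) = (((4/9 - ⅑*4) + (2 + 5))*2 - 37*1/76)*(-91) = (((4/9 - 4/9) + 7)*2 - 37/76)*(-91) = ((0 + 7)*2 - 37/76)*(-91) = (7*2 - 37/76)*(-91) = (14 - 37/76)*(-91) = (1027/76)*(-91) = -93457/76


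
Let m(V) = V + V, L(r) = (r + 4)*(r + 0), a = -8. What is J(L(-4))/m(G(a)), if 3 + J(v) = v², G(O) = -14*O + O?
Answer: -3/208 ≈ -0.014423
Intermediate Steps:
G(O) = -13*O
L(r) = r*(4 + r) (L(r) = (4 + r)*r = r*(4 + r))
J(v) = -3 + v²
m(V) = 2*V
J(L(-4))/m(G(a)) = (-3 + (-4*(4 - 4))²)/((2*(-13*(-8)))) = (-3 + (-4*0)²)/((2*104)) = (-3 + 0²)/208 = (-3 + 0)*(1/208) = -3*1/208 = -3/208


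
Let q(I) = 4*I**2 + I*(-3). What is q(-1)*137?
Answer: 959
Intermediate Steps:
q(I) = -3*I + 4*I**2 (q(I) = 4*I**2 - 3*I = -3*I + 4*I**2)
q(-1)*137 = -(-3 + 4*(-1))*137 = -(-3 - 4)*137 = -1*(-7)*137 = 7*137 = 959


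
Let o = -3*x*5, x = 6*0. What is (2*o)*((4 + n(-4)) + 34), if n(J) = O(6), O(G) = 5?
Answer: 0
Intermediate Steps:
n(J) = 5
x = 0
o = 0 (o = -3*0*5 = 0*5 = 0)
(2*o)*((4 + n(-4)) + 34) = (2*0)*((4 + 5) + 34) = 0*(9 + 34) = 0*43 = 0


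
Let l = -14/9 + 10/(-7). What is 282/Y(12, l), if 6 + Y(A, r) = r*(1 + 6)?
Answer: -1269/121 ≈ -10.488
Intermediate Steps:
l = -188/63 (l = -14*1/9 + 10*(-1/7) = -14/9 - 10/7 = -188/63 ≈ -2.9841)
Y(A, r) = -6 + 7*r (Y(A, r) = -6 + r*(1 + 6) = -6 + r*7 = -6 + 7*r)
282/Y(12, l) = 282/(-6 + 7*(-188/63)) = 282/(-6 - 188/9) = 282/(-242/9) = 282*(-9/242) = -1269/121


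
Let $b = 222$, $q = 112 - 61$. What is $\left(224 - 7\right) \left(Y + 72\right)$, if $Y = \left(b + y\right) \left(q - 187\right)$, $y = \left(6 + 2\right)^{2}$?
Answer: $-8424808$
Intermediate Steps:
$q = 51$ ($q = 112 - 61 = 51$)
$y = 64$ ($y = 8^{2} = 64$)
$Y = -38896$ ($Y = \left(222 + 64\right) \left(51 - 187\right) = 286 \left(-136\right) = -38896$)
$\left(224 - 7\right) \left(Y + 72\right) = \left(224 - 7\right) \left(-38896 + 72\right) = 217 \left(-38824\right) = -8424808$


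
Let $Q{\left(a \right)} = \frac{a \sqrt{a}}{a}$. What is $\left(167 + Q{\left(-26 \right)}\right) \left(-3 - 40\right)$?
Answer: $-7181 - 43 i \sqrt{26} \approx -7181.0 - 219.26 i$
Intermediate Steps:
$Q{\left(a \right)} = \sqrt{a}$ ($Q{\left(a \right)} = \frac{a^{\frac{3}{2}}}{a} = \sqrt{a}$)
$\left(167 + Q{\left(-26 \right)}\right) \left(-3 - 40\right) = \left(167 + \sqrt{-26}\right) \left(-3 - 40\right) = \left(167 + i \sqrt{26}\right) \left(-3 - 40\right) = \left(167 + i \sqrt{26}\right) \left(-43\right) = -7181 - 43 i \sqrt{26}$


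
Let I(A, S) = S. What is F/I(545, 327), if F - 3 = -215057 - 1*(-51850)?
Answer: -163204/327 ≈ -499.09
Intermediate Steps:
F = -163204 (F = 3 + (-215057 - 1*(-51850)) = 3 + (-215057 + 51850) = 3 - 163207 = -163204)
F/I(545, 327) = -163204/327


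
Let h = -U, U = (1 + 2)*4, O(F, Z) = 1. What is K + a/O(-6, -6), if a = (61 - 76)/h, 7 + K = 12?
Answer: 25/4 ≈ 6.2500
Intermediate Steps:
U = 12 (U = 3*4 = 12)
h = -12 (h = -1*12 = -12)
K = 5 (K = -7 + 12 = 5)
a = 5/4 (a = (61 - 76)/(-12) = -15*(-1/12) = 5/4 ≈ 1.2500)
K + a/O(-6, -6) = 5 + (5/4)/1 = 5 + 1*(5/4) = 5 + 5/4 = 25/4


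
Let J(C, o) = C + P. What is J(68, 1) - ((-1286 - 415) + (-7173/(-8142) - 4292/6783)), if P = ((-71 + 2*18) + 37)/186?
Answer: 1009399027757/570680922 ≈ 1768.8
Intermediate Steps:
P = 1/93 (P = ((-71 + 36) + 37)*(1/186) = (-35 + 37)*(1/186) = 2*(1/186) = 1/93 ≈ 0.010753)
J(C, o) = 1/93 + C (J(C, o) = C + 1/93 = 1/93 + C)
J(68, 1) - ((-1286 - 415) + (-7173/(-8142) - 4292/6783)) = (1/93 + 68) - ((-1286 - 415) + (-7173/(-8142) - 4292/6783)) = 6325/93 - (-1701 + (-7173*(-1/8142) - 4292*1/6783)) = 6325/93 - (-1701 + (2391/2714 - 4292/6783)) = 6325/93 - (-1701 + 4569665/18409062) = 6325/93 - 1*(-31309244797/18409062) = 6325/93 + 31309244797/18409062 = 1009399027757/570680922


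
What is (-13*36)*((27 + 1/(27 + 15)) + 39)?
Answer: -216294/7 ≈ -30899.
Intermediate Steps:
(-13*36)*((27 + 1/(27 + 15)) + 39) = -468*((27 + 1/42) + 39) = -468*(1135/42 + 39) = -468*2773/42 = -216294/7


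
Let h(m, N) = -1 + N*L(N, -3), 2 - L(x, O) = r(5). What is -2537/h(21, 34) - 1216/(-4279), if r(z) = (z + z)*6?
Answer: 13254991/8442467 ≈ 1.5700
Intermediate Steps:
r(z) = 12*z (r(z) = (2*z)*6 = 12*z)
L(x, O) = -58 (L(x, O) = 2 - 12*5 = 2 - 1*60 = 2 - 60 = -58)
h(m, N) = -1 - 58*N (h(m, N) = -1 + N*(-58) = -1 - 58*N)
-2537/h(21, 34) - 1216/(-4279) = -2537/(-1 - 58*34) - 1216/(-4279) = -2537/(-1 - 1972) - 1216*(-1/4279) = -2537/(-1973) + 1216/4279 = -2537*(-1/1973) + 1216/4279 = 2537/1973 + 1216/4279 = 13254991/8442467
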